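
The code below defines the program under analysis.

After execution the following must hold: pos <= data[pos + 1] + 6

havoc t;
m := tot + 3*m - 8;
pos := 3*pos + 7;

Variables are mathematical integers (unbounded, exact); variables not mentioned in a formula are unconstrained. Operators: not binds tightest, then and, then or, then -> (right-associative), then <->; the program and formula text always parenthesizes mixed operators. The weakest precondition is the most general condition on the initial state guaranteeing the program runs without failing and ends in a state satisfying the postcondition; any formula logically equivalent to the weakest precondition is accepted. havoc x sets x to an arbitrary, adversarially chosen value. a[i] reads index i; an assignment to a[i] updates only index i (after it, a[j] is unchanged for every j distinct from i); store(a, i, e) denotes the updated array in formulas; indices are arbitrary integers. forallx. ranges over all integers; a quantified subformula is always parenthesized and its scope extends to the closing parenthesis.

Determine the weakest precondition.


Working backward. After the program, pos <= data[pos + 1] + 6 must hold.
Before pos := 3*pos + 7: 3*pos <= data[3*pos + 8] - 1
Before m := tot + 3*m - 8: 3*pos <= data[3*pos + 8] - 1
Before havoc t: 3*pos <= data[3*pos + 8] - 1
Answer: WP = 3*pos <= data[3*pos + 8] - 1


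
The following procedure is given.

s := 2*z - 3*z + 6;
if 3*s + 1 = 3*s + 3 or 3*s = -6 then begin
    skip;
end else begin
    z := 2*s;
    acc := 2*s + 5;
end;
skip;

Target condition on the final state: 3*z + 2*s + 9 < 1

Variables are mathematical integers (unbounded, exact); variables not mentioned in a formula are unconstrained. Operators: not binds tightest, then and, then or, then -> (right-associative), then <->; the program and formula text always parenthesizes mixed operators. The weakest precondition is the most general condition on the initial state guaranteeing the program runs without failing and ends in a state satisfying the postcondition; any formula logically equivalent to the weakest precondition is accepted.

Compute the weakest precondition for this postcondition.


Working backward. After the program, the postcondition 3*z + 2*s + 9 < 1 must hold; in canonical form it is 2*s + 3*z < -8.
Before skip: 2*s + 3*z < -8
Then branch requires 2*s + 3*z < -8; else branch requires 8*s < -8.
Before the if: (3*s = -6 -> 2*s + 3*z < -8) and ((not (3*s = -6)) -> 8*s < -8)
Before s := 2*z - 3*z + 6: (3*z = 24 -> z < -20) and ((not (3*z = 24)) -> 8*z > 56)
Answer: WP = (3*z = 24 -> z < -20) and ((not (3*z = 24)) -> 8*z > 56)


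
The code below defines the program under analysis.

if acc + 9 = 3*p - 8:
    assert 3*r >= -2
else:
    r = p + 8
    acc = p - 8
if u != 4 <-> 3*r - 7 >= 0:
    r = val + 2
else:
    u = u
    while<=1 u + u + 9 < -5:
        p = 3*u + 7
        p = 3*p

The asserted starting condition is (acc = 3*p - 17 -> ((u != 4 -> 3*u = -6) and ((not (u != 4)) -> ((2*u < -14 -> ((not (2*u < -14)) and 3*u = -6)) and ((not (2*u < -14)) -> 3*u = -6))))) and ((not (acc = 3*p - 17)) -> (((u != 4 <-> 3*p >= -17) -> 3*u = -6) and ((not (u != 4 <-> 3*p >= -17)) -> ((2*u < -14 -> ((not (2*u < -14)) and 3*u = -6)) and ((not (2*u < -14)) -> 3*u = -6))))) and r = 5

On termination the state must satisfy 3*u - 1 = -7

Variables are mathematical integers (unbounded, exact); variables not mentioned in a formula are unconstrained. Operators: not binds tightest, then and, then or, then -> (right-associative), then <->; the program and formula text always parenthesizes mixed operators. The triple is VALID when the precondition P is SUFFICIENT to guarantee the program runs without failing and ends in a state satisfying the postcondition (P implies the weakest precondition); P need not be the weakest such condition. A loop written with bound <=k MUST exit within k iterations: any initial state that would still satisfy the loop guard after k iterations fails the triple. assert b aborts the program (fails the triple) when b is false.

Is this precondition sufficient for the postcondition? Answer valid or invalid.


Working backward. After the program, the postcondition 3*u - 1 = -7 must hold; in canonical form it is 3*u = -6.
Then branch requires 3*u = -6; else branch requires (2*u < -14 -> ((not (2*u < -14)) and 3*u = -6)) and ((not (2*u < -14)) -> 3*u = -6).
Before the if: ((u != 4 <-> 3*r >= 7) -> 3*u = -6) and ((not (u != 4 <-> 3*r >= 7)) -> ((2*u < -14 -> ((not (2*u < -14)) and 3*u = -6)) and ((not (2*u < -14)) -> 3*u = -6)))
Then branch requires 3*r >= -2 and ((u != 4 <-> 3*r >= 7) -> 3*u = -6) and ((not (u != 4 <-> 3*r >= 7)) -> ((2*u < -14 -> ((not (2*u < -14)) and 3*u = -6)) and ((not (2*u < -14)) -> 3*u = -6))); else branch requires ((u != 4 <-> 3*p >= -17) -> 3*u = -6) and ((not (u != 4 <-> 3*p >= -17)) -> ((2*u < -14 -> ((not (2*u < -14)) and 3*u = -6)) and ((not (2*u < -14)) -> 3*u = -6))).
Before the if: (acc = 3*p - 17 -> (3*r >= -2 and ((u != 4 <-> 3*r >= 7) -> 3*u = -6) and ((not (u != 4 <-> 3*r >= 7)) -> ((2*u < -14 -> ((not (2*u < -14)) and 3*u = -6)) and ((not (2*u < -14)) -> 3*u = -6))))) and ((not (acc = 3*p - 17)) -> (((u != 4 <-> 3*p >= -17) -> 3*u = -6) and ((not (u != 4 <-> 3*p >= -17)) -> ((2*u < -14 -> ((not (2*u < -14)) and 3*u = -6)) and ((not (2*u < -14)) -> 3*u = -6)))))
The weakest precondition is (acc = 3*p - 17 -> (3*r >= -2 and ((u != 4 <-> 3*r >= 7) -> 3*u = -6) and ((not (u != 4 <-> 3*r >= 7)) -> ((2*u < -14 -> ((not (2*u < -14)) and 3*u = -6)) and ((not (2*u < -14)) -> 3*u = -6))))) and ((not (acc = 3*p - 17)) -> (((u != 4 <-> 3*p >= -17) -> 3*u = -6) and ((not (u != 4 <-> 3*p >= -17)) -> ((2*u < -14 -> ((not (2*u < -14)) and 3*u = -6)) and ((not (2*u < -14)) -> 3*u = -6))))).
Check whether (acc = 3*p - 17 -> ((u != 4 -> 3*u = -6) and ((not (u != 4)) -> ((2*u < -14 -> ((not (2*u < -14)) and 3*u = -6)) and ((not (2*u < -14)) -> 3*u = -6))))) and ((not (acc = 3*p - 17)) -> (((u != 4 <-> 3*p >= -17) -> 3*u = -6) and ((not (u != 4 <-> 3*p >= -17)) -> ((2*u < -14 -> ((not (2*u < -14)) and 3*u = -6)) and ((not (2*u < -14)) -> 3*u = -6))))) and r = 5 implies it.
Every state satisfying the precondition satisfies the weakest precondition: the implication holds.
Answer: valid


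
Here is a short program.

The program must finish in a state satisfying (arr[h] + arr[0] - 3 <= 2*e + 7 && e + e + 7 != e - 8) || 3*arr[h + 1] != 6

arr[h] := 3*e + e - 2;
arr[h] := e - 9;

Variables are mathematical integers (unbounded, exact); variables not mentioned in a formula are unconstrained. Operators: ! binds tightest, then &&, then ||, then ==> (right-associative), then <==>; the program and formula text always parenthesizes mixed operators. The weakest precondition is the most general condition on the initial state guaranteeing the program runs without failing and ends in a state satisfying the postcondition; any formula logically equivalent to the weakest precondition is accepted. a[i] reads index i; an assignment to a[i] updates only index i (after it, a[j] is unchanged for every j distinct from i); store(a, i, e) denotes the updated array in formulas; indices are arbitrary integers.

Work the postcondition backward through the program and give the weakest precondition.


Working backward. After the program, the postcondition (arr[h] + arr[0] - 3 <= 2*e + 7 && e + e + 7 != e - 8) || 3*arr[h + 1] != 6 must hold; in canonical form it is (arr[0] + arr[h] <= 2*e + 10 && e != -15) || 3*arr[h + 1] != 6.
Before arr[h] := e - 9: (store(arr, h, e - 9)[0] + store(arr, h, e - 9)[h] <= 2*e + 10 && e != -15) || 3*store(arr, h, e - 9)[h + 1] != 6
Before arr[h] := 3*e + e - 2: (store(store(arr, h, 4*e - 2), h, e - 9)[0] + store(store(arr, h, 4*e - 2), h, e - 9)[h] <= 2*e + 10 && e != -15) || 3*store(store(arr, h, 4*e - 2), h, e - 9)[h + 1] != 6
Answer: WP = (store(store(arr, h, 4*e - 2), h, e - 9)[0] + store(store(arr, h, 4*e - 2), h, e - 9)[h] <= 2*e + 10 && e != -15) || 3*store(store(arr, h, 4*e - 2), h, e - 9)[h + 1] != 6


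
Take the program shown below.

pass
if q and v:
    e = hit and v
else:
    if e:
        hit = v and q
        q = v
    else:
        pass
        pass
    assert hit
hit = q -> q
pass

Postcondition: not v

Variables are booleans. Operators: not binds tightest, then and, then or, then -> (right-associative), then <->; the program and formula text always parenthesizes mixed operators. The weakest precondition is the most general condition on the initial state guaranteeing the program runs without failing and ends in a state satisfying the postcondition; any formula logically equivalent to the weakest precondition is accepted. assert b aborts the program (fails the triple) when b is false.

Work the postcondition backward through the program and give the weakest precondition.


Working backward. After the program, not v must hold.
Before skip: not v
Before hit := q -> q: not v
Then branch requires not v; else branch requires (not e) and ((not e) -> (hit and (not v))).
Before the if: ((q and v) -> (not v)) and ((not (q and v)) -> ((not e) and ((not e) -> (hit and (not v)))))
Before skip: ((q and v) -> (not v)) and ((not (q and v)) -> ((not e) and ((not e) -> (hit and (not v)))))
Answer: WP = ((q and v) -> (not v)) and ((not (q and v)) -> ((not e) and ((not e) -> (hit and (not v)))))


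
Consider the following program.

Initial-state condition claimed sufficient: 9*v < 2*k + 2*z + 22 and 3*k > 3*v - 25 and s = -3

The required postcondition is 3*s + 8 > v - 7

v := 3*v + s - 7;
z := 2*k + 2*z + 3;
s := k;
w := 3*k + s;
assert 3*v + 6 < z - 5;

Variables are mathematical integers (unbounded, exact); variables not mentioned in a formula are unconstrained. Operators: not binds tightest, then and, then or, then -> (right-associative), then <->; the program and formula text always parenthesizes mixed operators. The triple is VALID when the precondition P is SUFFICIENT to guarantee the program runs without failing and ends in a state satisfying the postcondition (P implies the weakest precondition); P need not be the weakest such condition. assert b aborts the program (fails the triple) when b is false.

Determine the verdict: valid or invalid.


Working backward. After the program, the postcondition 3*s + 8 > v - 7 must hold; in canonical form it is 3*s > v - 15.
Before assert 3*v + 6 < z - 5: 3*v < z - 11 and 3*s > v - 15
Before w := 3*k + s: 3*v < z - 11 and 3*s > v - 15
Before s := k: 3*v < z - 11 and 3*k > v - 15
Before z := 2*k + 2*z + 3: 3*v < 2*k + 2*z - 8 and 3*k > v - 15
Before v := 3*v + s - 7: 3*s + 9*v < 2*k + 2*z + 13 and 3*k > s + 3*v - 22
The weakest precondition is 3*s + 9*v < 2*k + 2*z + 13 and 3*k > s + 3*v - 22.
Check whether 9*v < 2*k + 2*z + 22 and 3*k > 3*v - 25 and s = -3 implies it.
Every state satisfying the precondition satisfies the weakest precondition: the implication holds.
Answer: valid


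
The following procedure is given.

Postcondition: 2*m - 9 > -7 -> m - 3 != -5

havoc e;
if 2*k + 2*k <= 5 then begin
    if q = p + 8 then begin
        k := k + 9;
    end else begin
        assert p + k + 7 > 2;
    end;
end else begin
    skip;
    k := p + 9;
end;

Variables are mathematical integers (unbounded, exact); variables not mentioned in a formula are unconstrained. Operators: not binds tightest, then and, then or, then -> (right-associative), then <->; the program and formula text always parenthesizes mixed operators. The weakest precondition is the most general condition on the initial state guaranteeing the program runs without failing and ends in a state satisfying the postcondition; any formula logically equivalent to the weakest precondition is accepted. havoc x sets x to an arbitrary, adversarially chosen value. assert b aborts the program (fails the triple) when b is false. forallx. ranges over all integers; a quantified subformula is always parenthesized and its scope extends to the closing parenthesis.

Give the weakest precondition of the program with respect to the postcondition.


Working backward. After the program, the postcondition 2*m - 9 > -7 -> m - 3 != -5 must hold; in canonical form it is 2*m > 2 -> m != -2.
Then branch requires (q = p + 8 -> (2*m > 2 -> m != -2)) and ((not (q = p + 8)) -> (k + p > -5 and (2*m > 2 -> m != -2))); else branch requires 2*m > 2 -> m != -2.
Before the if: (4*k <= 5 -> ((q = p + 8 -> (2*m > 2 -> m != -2)) and ((not (q = p + 8)) -> (k + p > -5 and (2*m > 2 -> m != -2))))) and ((not (4*k <= 5)) -> (2*m > 2 -> m != -2))
Before havoc e: (4*k <= 5 -> ((q = p + 8 -> (2*m > 2 -> m != -2)) and ((not (q = p + 8)) -> (k + p > -5 and (2*m > 2 -> m != -2))))) and ((not (4*k <= 5)) -> (2*m > 2 -> m != -2))
Answer: WP = (4*k <= 5 -> ((q = p + 8 -> (2*m > 2 -> m != -2)) and ((not (q = p + 8)) -> (k + p > -5 and (2*m > 2 -> m != -2))))) and ((not (4*k <= 5)) -> (2*m > 2 -> m != -2))


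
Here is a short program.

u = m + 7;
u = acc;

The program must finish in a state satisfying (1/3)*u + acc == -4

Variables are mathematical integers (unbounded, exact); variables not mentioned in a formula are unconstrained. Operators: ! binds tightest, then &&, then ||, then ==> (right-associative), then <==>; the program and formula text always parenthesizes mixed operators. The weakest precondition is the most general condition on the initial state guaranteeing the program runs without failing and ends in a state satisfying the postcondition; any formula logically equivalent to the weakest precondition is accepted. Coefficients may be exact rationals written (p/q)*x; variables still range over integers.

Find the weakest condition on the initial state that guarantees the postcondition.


Working backward. After the program, the postcondition (1/3)*u + acc == -4 must hold; in canonical form it is acc + (1/3)*u == -4.
Before u := acc: (4/3)*acc == -4
Before u := m + 7: (4/3)*acc == -4
Answer: WP = (4/3)*acc == -4


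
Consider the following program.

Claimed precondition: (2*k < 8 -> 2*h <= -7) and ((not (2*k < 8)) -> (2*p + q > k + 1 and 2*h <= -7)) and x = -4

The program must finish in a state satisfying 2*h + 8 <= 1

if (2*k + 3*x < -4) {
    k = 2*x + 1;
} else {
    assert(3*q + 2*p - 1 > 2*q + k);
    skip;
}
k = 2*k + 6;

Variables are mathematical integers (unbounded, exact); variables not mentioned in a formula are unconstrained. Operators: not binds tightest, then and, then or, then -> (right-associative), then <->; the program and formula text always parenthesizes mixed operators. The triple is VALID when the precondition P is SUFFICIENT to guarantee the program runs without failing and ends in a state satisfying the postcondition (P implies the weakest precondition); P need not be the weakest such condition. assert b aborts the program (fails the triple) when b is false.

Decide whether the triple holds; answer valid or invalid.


Working backward. After the program, the postcondition 2*h + 8 <= 1 must hold; in canonical form it is 2*h <= -7.
Before k := 2*k + 6: 2*h <= -7
Then branch requires 2*h <= -7; else branch requires 2*p + q > k + 1 and 2*h <= -7.
Before the if: (2*k + 3*x < -4 -> 2*h <= -7) and ((not (2*k + 3*x < -4)) -> (2*p + q > k + 1 and 2*h <= -7))
The weakest precondition is (2*k + 3*x < -4 -> 2*h <= -7) and ((not (2*k + 3*x < -4)) -> (2*p + q > k + 1 and 2*h <= -7)).
Check whether (2*k < 8 -> 2*h <= -7) and ((not (2*k < 8)) -> (2*p + q > k + 1 and 2*h <= -7)) and x = -4 implies it.
Every state satisfying the precondition satisfies the weakest precondition: the implication holds.
Answer: valid


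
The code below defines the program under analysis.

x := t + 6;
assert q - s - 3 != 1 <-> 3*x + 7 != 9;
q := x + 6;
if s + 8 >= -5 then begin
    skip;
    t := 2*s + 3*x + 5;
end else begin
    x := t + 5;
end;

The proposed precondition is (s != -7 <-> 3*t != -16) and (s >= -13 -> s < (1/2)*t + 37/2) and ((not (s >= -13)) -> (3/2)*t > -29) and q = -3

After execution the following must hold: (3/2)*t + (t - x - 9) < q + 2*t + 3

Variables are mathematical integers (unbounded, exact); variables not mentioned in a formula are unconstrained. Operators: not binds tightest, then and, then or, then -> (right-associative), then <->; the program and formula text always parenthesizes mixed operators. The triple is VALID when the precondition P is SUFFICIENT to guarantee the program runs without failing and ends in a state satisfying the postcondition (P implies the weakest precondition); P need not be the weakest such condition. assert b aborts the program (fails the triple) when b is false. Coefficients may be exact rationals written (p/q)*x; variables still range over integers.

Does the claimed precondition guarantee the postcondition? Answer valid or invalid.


Working backward. After the program, the postcondition (3/2)*t + (t - x - 9) < q + 2*t + 3 must hold; in canonical form it is (1/2)*t < q + x + 12.
Then branch requires s + (1/2)*x < q + 19/2; else branch requires q + (1/2)*t > -17.
Before the if: (s >= -13 -> s + (1/2)*x < q + 19/2) and ((not (s >= -13)) -> q + (1/2)*t > -17)
Before q := x + 6: (s >= -13 -> s < (1/2)*x + 31/2) and ((not (s >= -13)) -> (1/2)*t + x > -23)
Before assert q - s - 3 != 1 <-> 3*x + 7 != 9: (q != s + 4 <-> 3*x != 2) and (s >= -13 -> s < (1/2)*x + 31/2) and ((not (s >= -13)) -> (1/2)*t + x > -23)
Before x := t + 6: (q != s + 4 <-> 3*t != -16) and (s >= -13 -> s < (1/2)*t + 37/2) and ((not (s >= -13)) -> (3/2)*t > -29)
The weakest precondition is (q != s + 4 <-> 3*t != -16) and (s >= -13 -> s < (1/2)*t + 37/2) and ((not (s >= -13)) -> (3/2)*t > -29).
Check whether (s != -7 <-> 3*t != -16) and (s >= -13 -> s < (1/2)*t + 37/2) and ((not (s >= -13)) -> (3/2)*t > -29) and q = -3 implies it.
Every state satisfying the precondition satisfies the weakest precondition: the implication holds.
Answer: valid


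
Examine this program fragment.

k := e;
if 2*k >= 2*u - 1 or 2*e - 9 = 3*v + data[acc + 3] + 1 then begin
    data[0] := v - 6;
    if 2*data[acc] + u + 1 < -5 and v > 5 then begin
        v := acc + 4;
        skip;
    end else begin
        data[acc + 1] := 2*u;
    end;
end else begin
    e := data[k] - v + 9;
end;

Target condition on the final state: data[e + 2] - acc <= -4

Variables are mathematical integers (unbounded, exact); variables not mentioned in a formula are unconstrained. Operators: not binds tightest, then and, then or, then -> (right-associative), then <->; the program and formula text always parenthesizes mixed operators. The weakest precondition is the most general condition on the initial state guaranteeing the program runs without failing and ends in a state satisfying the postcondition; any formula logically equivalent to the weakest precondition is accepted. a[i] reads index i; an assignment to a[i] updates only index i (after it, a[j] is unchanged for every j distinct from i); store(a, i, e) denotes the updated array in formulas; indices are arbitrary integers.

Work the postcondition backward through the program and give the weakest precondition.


Working backward. After the program, the postcondition data[e + 2] - acc <= -4 must hold; in canonical form it is data[e + 2] <= acc - 4.
Then branch requires ((2*store(data, 0, v - 6)[acc] + u < -6 and v > 5) -> store(data, 0, v - 6)[e + 2] <= acc - 4) and ((not (2*store(data, 0, v - 6)[acc] + u < -6 and v > 5)) -> store(store(data, 0, v - 6), acc + 1, 2*u)[e + 2] <= acc - 4); else branch requires data[data[k] - v + 11] <= acc - 4.
Before the if: ((2*k >= 2*u - 1 or 2*e = data[acc + 3] + 3*v + 10) -> (((2*store(data, 0, v - 6)[acc] + u < -6 and v > 5) -> store(data, 0, v - 6)[e + 2] <= acc - 4) and ((not (2*store(data, 0, v - 6)[acc] + u < -6 and v > 5)) -> store(store(data, 0, v - 6), acc + 1, 2*u)[e + 2] <= acc - 4))) and ((not (2*k >= 2*u - 1 or 2*e = data[acc + 3] + 3*v + 10)) -> data[data[k] - v + 11] <= acc - 4)
Before k := e: ((2*e >= 2*u - 1 or 2*e = data[acc + 3] + 3*v + 10) -> (((2*store(data, 0, v - 6)[acc] + u < -6 and v > 5) -> store(data, 0, v - 6)[e + 2] <= acc - 4) and ((not (2*store(data, 0, v - 6)[acc] + u < -6 and v > 5)) -> store(store(data, 0, v - 6), acc + 1, 2*u)[e + 2] <= acc - 4))) and ((not (2*e >= 2*u - 1 or 2*e = data[acc + 3] + 3*v + 10)) -> data[data[e] - v + 11] <= acc - 4)
Answer: WP = ((2*e >= 2*u - 1 or 2*e = data[acc + 3] + 3*v + 10) -> (((2*store(data, 0, v - 6)[acc] + u < -6 and v > 5) -> store(data, 0, v - 6)[e + 2] <= acc - 4) and ((not (2*store(data, 0, v - 6)[acc] + u < -6 and v > 5)) -> store(store(data, 0, v - 6), acc + 1, 2*u)[e + 2] <= acc - 4))) and ((not (2*e >= 2*u - 1 or 2*e = data[acc + 3] + 3*v + 10)) -> data[data[e] - v + 11] <= acc - 4)


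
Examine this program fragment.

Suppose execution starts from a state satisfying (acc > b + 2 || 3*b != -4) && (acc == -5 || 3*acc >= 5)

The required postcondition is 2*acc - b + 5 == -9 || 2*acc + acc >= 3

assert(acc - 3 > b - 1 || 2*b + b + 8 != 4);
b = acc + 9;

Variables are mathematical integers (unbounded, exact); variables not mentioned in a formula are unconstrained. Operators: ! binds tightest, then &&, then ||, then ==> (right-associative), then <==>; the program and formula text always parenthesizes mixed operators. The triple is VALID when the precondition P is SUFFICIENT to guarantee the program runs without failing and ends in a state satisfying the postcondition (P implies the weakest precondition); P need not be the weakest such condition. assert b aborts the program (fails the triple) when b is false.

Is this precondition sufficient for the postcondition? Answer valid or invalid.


Working backward. After the program, the postcondition 2*acc - b + 5 == -9 || 2*acc + acc >= 3 must hold; in canonical form it is 2*acc == b - 14 || 3*acc >= 3.
Before b := acc + 9: acc == -5 || 3*acc >= 3
Before assert acc - 3 > b - 1 || 2*b + b + 8 != 4: (acc > b + 2 || 3*b != -4) && (acc == -5 || 3*acc >= 3)
The weakest precondition is (acc > b + 2 || 3*b != -4) && (acc == -5 || 3*acc >= 3).
Check whether (acc > b + 2 || 3*b != -4) && (acc == -5 || 3*acc >= 5) implies it.
Every state satisfying the precondition satisfies the weakest precondition: the implication holds.
Answer: valid


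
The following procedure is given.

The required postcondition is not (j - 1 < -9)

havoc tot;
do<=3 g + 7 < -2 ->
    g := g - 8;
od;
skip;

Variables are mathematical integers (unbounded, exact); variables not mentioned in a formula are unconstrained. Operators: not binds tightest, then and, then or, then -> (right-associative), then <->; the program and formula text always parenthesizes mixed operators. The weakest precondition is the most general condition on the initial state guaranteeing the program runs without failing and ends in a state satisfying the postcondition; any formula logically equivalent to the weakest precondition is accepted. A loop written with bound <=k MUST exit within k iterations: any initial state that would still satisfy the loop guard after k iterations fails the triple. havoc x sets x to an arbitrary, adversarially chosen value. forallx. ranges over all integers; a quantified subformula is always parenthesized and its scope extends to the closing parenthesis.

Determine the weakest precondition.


Working backward. After the program, the postcondition not (j - 1 < -9) must hold; in canonical form it is not (j < -8).
Before skip: not (j < -8)
Before the loop (bound <=3), unroll the exhaustion recursion (WP_0 = exit-now case; WP_j = one more guarded iteration, up to j = 3):
  WP_0: (not (g < -9)) and (not (j < -8))
  WP_1: (g < -9 -> ((not (g < -1)) and (not (j < -8)))) and ((not (g < -9)) -> (not (j < -8)))
  WP_2: (g < -9 -> ((g < -1 -> ((not (g < 7)) and (not (j < -8)))) and ((not (g < -1)) -> (not (j < -8))))) and ((not (g < -9)) -> (not (j < -8)))
  WP_3: (g < -9 -> ((g < -1 -> ((g < 7 -> ((not (g < 15)) and (not (j < -8)))) and ((not (g < 7)) -> (not (j < -8))))) and ((not (g < -1)) -> (not (j < -8))))) and ((not (g < -9)) -> (not (j < -8)))
So before the loop: (g < -9 -> ((g < -1 -> ((g < 7 -> ((not (g < 15)) and (not (j < -8)))) and ((not (g < 7)) -> (not (j < -8))))) and ((not (g < -1)) -> (not (j < -8))))) and ((not (g < -9)) -> (not (j < -8)))
Before havoc tot: (g < -9 -> ((g < -1 -> ((g < 7 -> ((not (g < 15)) and (not (j < -8)))) and ((not (g < 7)) -> (not (j < -8))))) and ((not (g < -1)) -> (not (j < -8))))) and ((not (g < -9)) -> (not (j < -8)))
Answer: WP = (g < -9 -> ((g < -1 -> ((g < 7 -> ((not (g < 15)) and (not (j < -8)))) and ((not (g < 7)) -> (not (j < -8))))) and ((not (g < -1)) -> (not (j < -8))))) and ((not (g < -9)) -> (not (j < -8)))


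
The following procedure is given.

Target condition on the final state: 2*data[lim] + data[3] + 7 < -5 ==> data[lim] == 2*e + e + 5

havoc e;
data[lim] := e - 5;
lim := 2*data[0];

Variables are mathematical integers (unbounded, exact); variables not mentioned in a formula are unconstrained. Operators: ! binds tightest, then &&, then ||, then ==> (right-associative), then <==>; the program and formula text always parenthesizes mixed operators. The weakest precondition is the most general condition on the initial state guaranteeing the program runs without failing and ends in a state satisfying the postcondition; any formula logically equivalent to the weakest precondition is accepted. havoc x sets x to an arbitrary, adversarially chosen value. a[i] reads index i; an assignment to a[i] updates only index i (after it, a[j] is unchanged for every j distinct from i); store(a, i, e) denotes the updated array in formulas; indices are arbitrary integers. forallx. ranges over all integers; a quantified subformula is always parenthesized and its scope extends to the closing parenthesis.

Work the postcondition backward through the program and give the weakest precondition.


Working backward. After the program, the postcondition 2*data[lim] + data[3] + 7 < -5 ==> data[lim] == 2*e + e + 5 must hold; in canonical form it is data[3] + 2*data[lim] < -12 ==> data[lim] == 3*e + 5.
Before lim := 2*data[0]: data[3] + 2*data[2*data[0]] < -12 ==> data[2*data[0]] == 3*e + 5
Before data[lim] := e - 5: store(data, lim, e - 5)[3] + 2*store(data, lim, e - 5)[2*store(data, lim, e - 5)[0]] < -12 ==> store(data, lim, e - 5)[2*store(data, lim, e - 5)[0]] == 3*e + 5
Before havoc e: forall e_1. (store(data, lim, e_1 - 5)[3] + 2*store(data, lim, e_1 - 5)[2*store(data, lim, e_1 - 5)[0]] < -12 ==> store(data, lim, e_1 - 5)[2*store(data, lim, e_1 - 5)[0]] == 3*e_1 + 5)
Answer: WP = forall e_1. (store(data, lim, e_1 - 5)[3] + 2*store(data, lim, e_1 - 5)[2*store(data, lim, e_1 - 5)[0]] < -12 ==> store(data, lim, e_1 - 5)[2*store(data, lim, e_1 - 5)[0]] == 3*e_1 + 5)


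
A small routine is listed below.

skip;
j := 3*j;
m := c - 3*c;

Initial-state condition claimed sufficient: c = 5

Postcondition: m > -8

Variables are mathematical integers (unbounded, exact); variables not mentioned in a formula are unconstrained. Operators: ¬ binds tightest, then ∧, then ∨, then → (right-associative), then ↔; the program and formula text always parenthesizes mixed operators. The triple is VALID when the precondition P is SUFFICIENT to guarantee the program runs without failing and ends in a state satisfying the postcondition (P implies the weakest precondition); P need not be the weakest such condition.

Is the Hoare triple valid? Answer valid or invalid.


Working backward. After the program, m > -8 must hold.
Before m := c - 3*c: 2*c < 8
Before j := 3*j: 2*c < 8
Before skip: 2*c < 8
The weakest precondition is 2*c < 8.
Check whether c = 5 implies it.
Countermodel: at the initial state c = 5, the precondition holds but the weakest precondition fails.
Answer: invalid


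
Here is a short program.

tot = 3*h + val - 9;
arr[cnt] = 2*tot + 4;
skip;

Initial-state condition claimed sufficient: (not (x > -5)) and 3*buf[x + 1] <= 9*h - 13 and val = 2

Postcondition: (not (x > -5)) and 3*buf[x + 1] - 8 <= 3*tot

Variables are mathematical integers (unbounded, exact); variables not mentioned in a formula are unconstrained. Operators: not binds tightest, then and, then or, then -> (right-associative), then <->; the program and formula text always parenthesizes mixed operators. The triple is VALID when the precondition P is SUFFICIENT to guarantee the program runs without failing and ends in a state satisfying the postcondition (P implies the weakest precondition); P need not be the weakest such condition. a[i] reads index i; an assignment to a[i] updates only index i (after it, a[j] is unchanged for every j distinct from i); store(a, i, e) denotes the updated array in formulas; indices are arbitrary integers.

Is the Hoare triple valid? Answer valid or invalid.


Working backward. After the program, the postcondition (not (x > -5)) and 3*buf[x + 1] - 8 <= 3*tot must hold; in canonical form it is (not (x > -5)) and 3*buf[x + 1] <= 3*tot + 8.
Before skip: (not (x > -5)) and 3*buf[x + 1] <= 3*tot + 8
Before arr[cnt] := 2*tot + 4: (not (x > -5)) and 3*buf[x + 1] <= 3*tot + 8
Before tot := 3*h + val - 9: (not (x > -5)) and 3*buf[x + 1] <= 9*h + 3*val - 19
The weakest precondition is (not (x > -5)) and 3*buf[x + 1] <= 9*h + 3*val - 19.
Check whether (not (x > -5)) and 3*buf[x + 1] <= 9*h - 13 and val = 2 implies it.
Every state satisfying the precondition satisfies the weakest precondition: the implication holds.
Answer: valid


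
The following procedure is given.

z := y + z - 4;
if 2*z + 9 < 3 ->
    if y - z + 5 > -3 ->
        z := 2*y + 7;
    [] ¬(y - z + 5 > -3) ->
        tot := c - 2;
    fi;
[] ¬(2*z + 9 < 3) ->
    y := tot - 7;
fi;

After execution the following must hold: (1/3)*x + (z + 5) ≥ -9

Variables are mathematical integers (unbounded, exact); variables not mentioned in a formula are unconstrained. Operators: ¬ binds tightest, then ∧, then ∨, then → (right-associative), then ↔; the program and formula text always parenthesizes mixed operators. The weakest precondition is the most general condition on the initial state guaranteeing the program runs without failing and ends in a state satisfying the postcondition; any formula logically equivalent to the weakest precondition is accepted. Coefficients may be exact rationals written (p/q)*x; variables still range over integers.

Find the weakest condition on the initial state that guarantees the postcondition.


Working backward. After the program, the postcondition (1/3)*x + (z + 5) ≥ -9 must hold; in canonical form it is (1/3)*x + z ≥ -14.
Then branch requires (y > z - 8 → (1/3)*x + 2*y ≥ -21) ∧ ((¬(y > z - 8)) → (1/3)*x + z ≥ -14); else branch requires (1/3)*x + z ≥ -14.
Before the if: (2*z < -6 → ((y > z - 8 → (1/3)*x + 2*y ≥ -21) ∧ ((¬(y > z - 8)) → (1/3)*x + z ≥ -14))) ∧ ((¬(2*z < -6)) → (1/3)*x + z ≥ -14)
Before z := y + z - 4: (2*y + 2*z < 2 → ((z < 12 → (1/3)*x + 2*y ≥ -21) ∧ ((¬(z < 12)) → (1/3)*x + y + z ≥ -10))) ∧ ((¬(2*y + 2*z < 2)) → (1/3)*x + y + z ≥ -10)
Answer: WP = (2*y + 2*z < 2 → ((z < 12 → (1/3)*x + 2*y ≥ -21) ∧ ((¬(z < 12)) → (1/3)*x + y + z ≥ -10))) ∧ ((¬(2*y + 2*z < 2)) → (1/3)*x + y + z ≥ -10)


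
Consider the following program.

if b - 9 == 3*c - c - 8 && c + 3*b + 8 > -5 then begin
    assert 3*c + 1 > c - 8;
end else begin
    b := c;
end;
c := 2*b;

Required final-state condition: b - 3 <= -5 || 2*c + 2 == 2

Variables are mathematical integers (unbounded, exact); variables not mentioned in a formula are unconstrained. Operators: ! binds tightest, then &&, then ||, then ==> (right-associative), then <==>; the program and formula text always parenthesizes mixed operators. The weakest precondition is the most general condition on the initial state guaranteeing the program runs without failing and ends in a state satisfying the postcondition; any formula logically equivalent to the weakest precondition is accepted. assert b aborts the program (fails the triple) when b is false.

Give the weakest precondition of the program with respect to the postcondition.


Working backward. After the program, the postcondition b - 3 <= -5 || 2*c + 2 == 2 must hold; in canonical form it is b <= -2 || 2*c == 0.
Before c := 2*b: b <= -2 || 4*b == 0
Then branch requires 2*c > -9 && (b <= -2 || 4*b == 0); else branch requires c <= -2 || 4*c == 0.
Before the if: ((b == 2*c + 1 && 3*b + c > -13) ==> (2*c > -9 && (b <= -2 || 4*b == 0))) && ((!(b == 2*c + 1 && 3*b + c > -13)) ==> (c <= -2 || 4*c == 0))
Answer: WP = ((b == 2*c + 1 && 3*b + c > -13) ==> (2*c > -9 && (b <= -2 || 4*b == 0))) && ((!(b == 2*c + 1 && 3*b + c > -13)) ==> (c <= -2 || 4*c == 0))


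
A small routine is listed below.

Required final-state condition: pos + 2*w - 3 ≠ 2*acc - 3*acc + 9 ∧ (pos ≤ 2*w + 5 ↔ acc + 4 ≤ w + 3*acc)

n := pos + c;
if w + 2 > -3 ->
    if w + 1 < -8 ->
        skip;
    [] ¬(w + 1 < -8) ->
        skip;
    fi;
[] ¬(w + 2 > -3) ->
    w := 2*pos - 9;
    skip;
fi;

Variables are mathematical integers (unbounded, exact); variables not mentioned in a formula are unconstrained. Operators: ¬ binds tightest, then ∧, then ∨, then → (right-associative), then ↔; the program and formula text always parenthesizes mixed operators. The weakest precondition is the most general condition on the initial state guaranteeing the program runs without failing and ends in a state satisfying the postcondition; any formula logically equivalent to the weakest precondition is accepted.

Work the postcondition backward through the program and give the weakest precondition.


Working backward. After the program, the postcondition pos + 2*w - 3 ≠ 2*acc - 3*acc + 9 ∧ (pos ≤ 2*w + 5 ↔ acc + 4 ≤ w + 3*acc) must hold; in canonical form it is acc + pos + 2*w ≠ 12 ∧ (pos ≤ 2*w + 5 ↔ 2*acc + w ≥ 4).
Then branch requires (w < -9 → (acc + pos + 2*w ≠ 12 ∧ (pos ≤ 2*w + 5 ↔ 2*acc + w ≥ 4))) ∧ ((¬(w < -9)) → (acc + pos + 2*w ≠ 12 ∧ (pos ≤ 2*w + 5 ↔ 2*acc + w ≥ 4))); else branch requires acc + 5*pos ≠ 30 ∧ (3*pos ≥ 13 ↔ 2*acc + 2*pos ≥ 13).
Before the if: (w > -5 → ((w < -9 → (acc + pos + 2*w ≠ 12 ∧ (pos ≤ 2*w + 5 ↔ 2*acc + w ≥ 4))) ∧ ((¬(w < -9)) → (acc + pos + 2*w ≠ 12 ∧ (pos ≤ 2*w + 5 ↔ 2*acc + w ≥ 4))))) ∧ ((¬(w > -5)) → (acc + 5*pos ≠ 30 ∧ (3*pos ≥ 13 ↔ 2*acc + 2*pos ≥ 13)))
Before n := pos + c: (w > -5 → ((w < -9 → (acc + pos + 2*w ≠ 12 ∧ (pos ≤ 2*w + 5 ↔ 2*acc + w ≥ 4))) ∧ ((¬(w < -9)) → (acc + pos + 2*w ≠ 12 ∧ (pos ≤ 2*w + 5 ↔ 2*acc + w ≥ 4))))) ∧ ((¬(w > -5)) → (acc + 5*pos ≠ 30 ∧ (3*pos ≥ 13 ↔ 2*acc + 2*pos ≥ 13)))
Answer: WP = (w > -5 → ((w < -9 → (acc + pos + 2*w ≠ 12 ∧ (pos ≤ 2*w + 5 ↔ 2*acc + w ≥ 4))) ∧ ((¬(w < -9)) → (acc + pos + 2*w ≠ 12 ∧ (pos ≤ 2*w + 5 ↔ 2*acc + w ≥ 4))))) ∧ ((¬(w > -5)) → (acc + 5*pos ≠ 30 ∧ (3*pos ≥ 13 ↔ 2*acc + 2*pos ≥ 13)))


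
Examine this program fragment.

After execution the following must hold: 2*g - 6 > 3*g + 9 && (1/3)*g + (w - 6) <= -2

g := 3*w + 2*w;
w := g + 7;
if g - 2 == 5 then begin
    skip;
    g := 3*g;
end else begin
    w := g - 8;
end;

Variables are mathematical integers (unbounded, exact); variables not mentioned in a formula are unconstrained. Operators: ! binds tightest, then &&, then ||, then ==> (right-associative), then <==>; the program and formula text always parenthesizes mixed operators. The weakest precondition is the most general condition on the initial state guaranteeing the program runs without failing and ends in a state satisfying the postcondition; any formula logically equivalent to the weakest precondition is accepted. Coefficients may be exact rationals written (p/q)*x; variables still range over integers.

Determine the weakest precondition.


Working backward. After the program, the postcondition 2*g - 6 > 3*g + 9 && (1/3)*g + (w - 6) <= -2 must hold; in canonical form it is g < -15 && (1/3)*g + w <= 4.
Then branch requires 3*g < -15 && g + w <= 4; else branch requires g < -15 && (4/3)*g <= 12.
Before the if: (g == 7 ==> (3*g < -15 && g + w <= 4)) && ((!(g == 7)) ==> (g < -15 && (4/3)*g <= 12))
Before w := g + 7: (g == 7 ==> (3*g < -15 && 2*g <= -3)) && ((!(g == 7)) ==> (g < -15 && (4/3)*g <= 12))
Before g := 3*w + 2*w: (5*w == 7 ==> (15*w < -15 && 10*w <= -3)) && ((!(5*w == 7)) ==> (5*w < -15 && (20/3)*w <= 12))
Answer: WP = (5*w == 7 ==> (15*w < -15 && 10*w <= -3)) && ((!(5*w == 7)) ==> (5*w < -15 && (20/3)*w <= 12))


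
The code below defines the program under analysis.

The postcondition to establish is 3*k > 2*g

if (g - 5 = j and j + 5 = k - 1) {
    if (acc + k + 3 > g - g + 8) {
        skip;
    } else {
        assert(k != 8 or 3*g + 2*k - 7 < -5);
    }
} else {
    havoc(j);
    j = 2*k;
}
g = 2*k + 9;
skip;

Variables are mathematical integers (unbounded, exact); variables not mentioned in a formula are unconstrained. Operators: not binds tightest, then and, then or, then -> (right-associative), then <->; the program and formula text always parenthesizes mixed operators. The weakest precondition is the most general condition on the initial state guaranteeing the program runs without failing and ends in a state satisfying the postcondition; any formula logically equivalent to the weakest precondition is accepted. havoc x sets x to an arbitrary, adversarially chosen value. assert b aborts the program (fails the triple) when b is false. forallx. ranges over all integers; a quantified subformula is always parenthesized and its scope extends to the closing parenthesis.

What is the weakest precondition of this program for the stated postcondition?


Working backward. After the program, 3*k > 2*g must hold.
Before skip: 3*k > 2*g
Before g := 2*k + 9: k < -18
Then branch requires (acc + k > 5 -> k < -18) and ((not (acc + k > 5)) -> ((k != 8 or 3*g + 2*k < 2) and k < -18)); else branch requires k < -18.
Before the if: ((g = j + 5 and j = k - 6) -> ((acc + k > 5 -> k < -18) and ((not (acc + k > 5)) -> ((k != 8 or 3*g + 2*k < 2) and k < -18)))) and ((not (g = j + 5 and j = k - 6)) -> k < -18)
Answer: WP = ((g = j + 5 and j = k - 6) -> ((acc + k > 5 -> k < -18) and ((not (acc + k > 5)) -> ((k != 8 or 3*g + 2*k < 2) and k < -18)))) and ((not (g = j + 5 and j = k - 6)) -> k < -18)


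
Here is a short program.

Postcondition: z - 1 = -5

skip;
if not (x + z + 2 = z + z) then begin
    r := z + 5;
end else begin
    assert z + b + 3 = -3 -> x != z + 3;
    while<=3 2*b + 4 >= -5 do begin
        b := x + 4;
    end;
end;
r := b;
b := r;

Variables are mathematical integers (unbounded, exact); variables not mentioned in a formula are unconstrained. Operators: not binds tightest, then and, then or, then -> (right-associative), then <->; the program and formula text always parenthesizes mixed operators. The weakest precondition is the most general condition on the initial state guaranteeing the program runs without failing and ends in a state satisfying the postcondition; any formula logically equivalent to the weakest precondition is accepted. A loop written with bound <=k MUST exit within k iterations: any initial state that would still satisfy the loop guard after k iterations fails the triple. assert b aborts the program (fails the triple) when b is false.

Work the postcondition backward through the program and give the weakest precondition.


Working backward. After the program, the postcondition z - 1 = -5 must hold; in canonical form it is z = -4.
Before b := r: z = -4
Before r := b: z = -4
Then branch requires z = -4; else branch requires (b + z = -6 -> x != z + 3) and (2*b >= -9 -> ((2*x >= -17 -> ((2*x >= -17 -> ((not (2*x >= -17)) and z = -4)) and ((not (2*x >= -17)) -> z = -4))) and ((not (2*x >= -17)) -> z = -4))) and ((not (2*b >= -9)) -> z = -4).
Before the if: ((not (x = z - 2)) -> z = -4) and (x = z - 2 -> ((b + z = -6 -> x != z + 3) and (2*b >= -9 -> ((2*x >= -17 -> ((2*x >= -17 -> ((not (2*x >= -17)) and z = -4)) and ((not (2*x >= -17)) -> z = -4))) and ((not (2*x >= -17)) -> z = -4))) and ((not (2*b >= -9)) -> z = -4)))
Before skip: ((not (x = z - 2)) -> z = -4) and (x = z - 2 -> ((b + z = -6 -> x != z + 3) and (2*b >= -9 -> ((2*x >= -17 -> ((2*x >= -17 -> ((not (2*x >= -17)) and z = -4)) and ((not (2*x >= -17)) -> z = -4))) and ((not (2*x >= -17)) -> z = -4))) and ((not (2*b >= -9)) -> z = -4)))
Answer: WP = ((not (x = z - 2)) -> z = -4) and (x = z - 2 -> ((b + z = -6 -> x != z + 3) and (2*b >= -9 -> ((2*x >= -17 -> ((2*x >= -17 -> ((not (2*x >= -17)) and z = -4)) and ((not (2*x >= -17)) -> z = -4))) and ((not (2*x >= -17)) -> z = -4))) and ((not (2*b >= -9)) -> z = -4)))


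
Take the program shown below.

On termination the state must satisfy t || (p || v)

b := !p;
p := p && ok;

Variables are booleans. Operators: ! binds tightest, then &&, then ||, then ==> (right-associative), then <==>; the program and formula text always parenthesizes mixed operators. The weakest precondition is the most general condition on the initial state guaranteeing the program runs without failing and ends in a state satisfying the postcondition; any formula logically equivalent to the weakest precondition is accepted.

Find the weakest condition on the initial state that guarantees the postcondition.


Working backward. After the program, the postcondition t || (p || v) must hold; in canonical form it is t || p || v.
Before p := p && ok: t || (p && ok) || v
Before b := !p: t || (p && ok) || v
Answer: WP = t || (p && ok) || v
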